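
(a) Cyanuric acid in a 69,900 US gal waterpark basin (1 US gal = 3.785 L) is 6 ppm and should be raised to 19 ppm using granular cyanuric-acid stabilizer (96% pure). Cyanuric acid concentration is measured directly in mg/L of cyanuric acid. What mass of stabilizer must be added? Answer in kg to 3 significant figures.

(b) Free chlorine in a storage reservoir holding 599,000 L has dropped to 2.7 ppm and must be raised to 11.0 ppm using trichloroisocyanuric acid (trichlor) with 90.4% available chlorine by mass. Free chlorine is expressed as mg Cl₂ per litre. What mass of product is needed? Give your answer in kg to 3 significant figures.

(a) Volume: 69,900 US gal × 3.785 L/gal = 264,572 L.
(a) CYA to add: (19 − 6) = 13 mg/L × 264,572 L = 3439 g cyanuric acid.
(a) At 96% purity: 3439 / 0.96 = 3583 g product.

(b) Chlorine deficit: 11.0 − 2.7 = 8.3 ppm = 8.3 mg/L as Cl₂.
(b) Cl₂ equivalent needed: 8.3 mg/L × 599,000 L = 4,972,000 mg = 4972 g.
(b) Product at 90.4% available chlorine: 4972 / 0.904 = 5500 g.

(a) 3.58 kg; (b) 5.50 kg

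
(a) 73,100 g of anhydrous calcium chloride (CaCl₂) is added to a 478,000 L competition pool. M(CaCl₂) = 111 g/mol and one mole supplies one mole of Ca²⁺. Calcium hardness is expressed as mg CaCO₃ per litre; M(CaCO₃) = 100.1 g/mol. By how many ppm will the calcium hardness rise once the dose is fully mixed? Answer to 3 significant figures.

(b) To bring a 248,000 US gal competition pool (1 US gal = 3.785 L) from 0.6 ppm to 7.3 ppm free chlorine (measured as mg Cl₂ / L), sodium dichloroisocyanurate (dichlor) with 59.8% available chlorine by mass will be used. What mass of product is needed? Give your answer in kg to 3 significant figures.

(a) 138 ppm; (b) 10.5 kg

(a) Moles of Ca²⁺: 73,100 g ÷ 111 g/mol = 658.6 mol.
(a) As CaCO₃: 658.6 mol × 100.1 g/mol = 65,920 g.
(a) Rise: 65,920 g / 478,000 L × 1000 = 137.9 mg/L.

(b) Volume: 248,000 US gal × 3.785 L/gal = 938,680 L.
(b) Chlorine deficit: 7.3 − 0.6 = 6.7 ppm = 6.7 mg/L as Cl₂.
(b) Cl₂ equivalent needed: 6.7 mg/L × 938,680 L = 6,289,000 mg = 6289 g.
(b) Product at 59.8% available chlorine: 6289 / 0.598 = 10,520 g.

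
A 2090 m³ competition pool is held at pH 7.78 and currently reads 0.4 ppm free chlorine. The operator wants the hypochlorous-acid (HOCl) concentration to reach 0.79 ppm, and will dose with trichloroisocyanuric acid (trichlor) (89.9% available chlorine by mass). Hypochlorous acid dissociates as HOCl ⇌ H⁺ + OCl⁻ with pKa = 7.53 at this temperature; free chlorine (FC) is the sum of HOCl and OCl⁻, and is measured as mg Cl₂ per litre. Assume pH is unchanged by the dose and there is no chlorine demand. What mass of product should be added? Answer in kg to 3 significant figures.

4.17 kg

Volume: 2090 m³ = 2,090,000 L.
[OCl⁻]/[HOCl] = 10^(pH − pKa) = 10^(7.78 − 7.53) = 1.778; fraction as HOCl = 1/(1 + 1.778) = 0.3599.
Free chlorine required for 0.79 ppm HOCl: 0.79 / 0.3599 = 2.195 ppm.
FC to add: 2.195 − 0.4 = 1.795 mg/L as Cl₂.
Cl₂ equivalent: 1.795 mg/L × 2,090,000 L = 3751 g.
Product at 89.9% available Cl: 3751 / 0.899 = 4173 g.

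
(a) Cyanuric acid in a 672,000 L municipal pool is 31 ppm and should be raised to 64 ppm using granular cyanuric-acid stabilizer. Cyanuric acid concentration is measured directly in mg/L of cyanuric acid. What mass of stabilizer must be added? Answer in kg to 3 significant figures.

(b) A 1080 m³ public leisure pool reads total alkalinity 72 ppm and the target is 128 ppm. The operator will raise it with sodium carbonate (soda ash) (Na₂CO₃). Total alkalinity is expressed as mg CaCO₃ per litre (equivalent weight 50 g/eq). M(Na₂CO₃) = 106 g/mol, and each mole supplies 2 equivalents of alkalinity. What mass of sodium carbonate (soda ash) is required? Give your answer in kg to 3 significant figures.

(a) 22.2 kg; (b) 64.1 kg

(a) CYA to add: (64 − 31) = 33 mg/L × 672,000 L = 22,180 g cyanuric acid.

(b) Volume: 1080 m³ = 1,080,000 L.
(b) Alkalinity to add: (128 − 72) = 56 mg/L as CaCO₃ × 1,080,000 L = 60,480 g as CaCO₃.
(b) Equivalents: 60,480 g ÷ 50 g/eq = 1210 eq.
(b) Each mole of Na₂CO₃ supplies 2 eq, so 1210 / 2 = 604.8 mol.
(b) Mass: 604.8 mol × 106 g/mol = 64,110 g.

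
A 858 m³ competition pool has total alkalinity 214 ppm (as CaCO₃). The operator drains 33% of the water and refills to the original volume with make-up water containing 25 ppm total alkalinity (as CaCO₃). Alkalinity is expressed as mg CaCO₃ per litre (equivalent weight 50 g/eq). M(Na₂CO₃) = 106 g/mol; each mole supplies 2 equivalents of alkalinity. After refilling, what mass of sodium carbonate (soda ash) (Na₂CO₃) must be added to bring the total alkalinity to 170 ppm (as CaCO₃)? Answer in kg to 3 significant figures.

Volume: 858 m³ = 858,000 L.
After draining 33% and refilling: 214 × 0.67 + 25 × 0.33 = 151.63 ppm.
Deficit to target: 170 − 151.63 = 18.37 mg/L.
As CaCO₃: 18.37 mg/L × 858,000 L = 15,760 g; ÷ 50 g/eq ÷ 2 = 157.6 mol Na₂CO₃.
Mass: 157.6 × 106 = 16,710 g.

16.7 kg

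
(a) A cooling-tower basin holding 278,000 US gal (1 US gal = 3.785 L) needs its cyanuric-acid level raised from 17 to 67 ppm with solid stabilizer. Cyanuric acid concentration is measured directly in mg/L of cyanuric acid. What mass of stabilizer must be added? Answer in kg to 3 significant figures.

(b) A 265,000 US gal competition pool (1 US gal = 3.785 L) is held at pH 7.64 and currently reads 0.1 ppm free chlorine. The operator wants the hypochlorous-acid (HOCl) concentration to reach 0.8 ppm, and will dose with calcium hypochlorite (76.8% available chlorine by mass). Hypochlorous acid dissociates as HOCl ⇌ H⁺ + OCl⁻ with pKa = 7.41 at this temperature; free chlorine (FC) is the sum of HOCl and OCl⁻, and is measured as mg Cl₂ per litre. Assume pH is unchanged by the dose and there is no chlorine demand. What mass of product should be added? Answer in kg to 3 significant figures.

(a) Volume: 278,000 US gal × 3.785 L/gal = 1,052,230 L.
(a) CYA to add: (67 − 17) = 50 mg/L × 1,052,230 L = 52,610 g cyanuric acid.

(b) Volume: 265,000 US gal × 3.785 L/gal = 1,003,025 L.
(b) [OCl⁻]/[HOCl] = 10^(pH − pKa) = 10^(7.64 − 7.41) = 1.698; fraction as HOCl = 1/(1 + 1.698) = 0.3706.
(b) Free chlorine required for 0.8 ppm HOCl: 0.8 / 0.3706 = 2.159 ppm.
(b) FC to add: 2.159 − 0.1 = 2.059 mg/L as Cl₂.
(b) Cl₂ equivalent: 2.059 mg/L × 1,003,025 L = 2065 g.
(b) Product at 76.8% available Cl: 2065 / 0.768 = 2689 g.

(a) 52.6 kg; (b) 2.69 kg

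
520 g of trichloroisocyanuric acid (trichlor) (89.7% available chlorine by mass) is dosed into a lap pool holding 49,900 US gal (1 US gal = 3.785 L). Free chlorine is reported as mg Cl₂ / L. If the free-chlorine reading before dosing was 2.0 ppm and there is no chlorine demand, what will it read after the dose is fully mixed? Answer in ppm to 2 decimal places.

4.47 ppm

Volume: 49,900 US gal × 3.785 L/gal = 188,872 L.
Available chlorine delivered: 520 g × 0.897 = 466.4 g as Cl₂.
Concentration rise: 466.4 g / 188,872 L = 2.47 mg/L = 2.47 ppm.
Final FC: 2.0 + 2.47 = 4.47 ppm.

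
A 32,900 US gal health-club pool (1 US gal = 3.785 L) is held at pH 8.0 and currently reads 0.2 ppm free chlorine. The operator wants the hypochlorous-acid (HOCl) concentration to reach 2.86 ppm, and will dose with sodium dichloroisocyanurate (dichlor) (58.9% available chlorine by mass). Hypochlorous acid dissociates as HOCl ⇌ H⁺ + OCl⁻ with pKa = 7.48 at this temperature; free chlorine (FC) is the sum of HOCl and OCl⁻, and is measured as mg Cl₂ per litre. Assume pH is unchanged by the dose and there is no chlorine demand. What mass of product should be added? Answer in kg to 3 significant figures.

2.56 kg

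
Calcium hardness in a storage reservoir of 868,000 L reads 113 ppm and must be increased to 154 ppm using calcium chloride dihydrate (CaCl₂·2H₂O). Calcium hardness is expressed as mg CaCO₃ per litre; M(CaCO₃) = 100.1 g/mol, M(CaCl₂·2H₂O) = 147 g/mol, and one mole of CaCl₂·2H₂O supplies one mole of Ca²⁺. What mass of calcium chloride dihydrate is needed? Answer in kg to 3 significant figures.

Hardness to add: (154 − 113) = 41 mg/L as CaCO₃ × 868,000 L = 35,590 g as CaCO₃.
Moles of Ca²⁺ (1 mol Ca²⁺ ≡ 1 mol CaCO₃): 35,590 / 100.1 g/mol = 355.5 mol.
Mass of CaCl₂·2H₂O: 355.5 × 147 = 52,260 g.

52.3 kg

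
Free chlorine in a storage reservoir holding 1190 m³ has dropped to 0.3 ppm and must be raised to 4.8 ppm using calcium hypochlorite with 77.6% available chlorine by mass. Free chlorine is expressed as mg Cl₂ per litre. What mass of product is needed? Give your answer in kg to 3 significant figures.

6.90 kg

Volume: 1190 m³ = 1,190,000 L.
Chlorine deficit: 4.8 − 0.3 = 4.5 ppm = 4.5 mg/L as Cl₂.
Cl₂ equivalent needed: 4.5 mg/L × 1,190,000 L = 5,355,000 mg = 5355 g.
Product at 77.6% available chlorine: 5355 / 0.776 = 6901 g.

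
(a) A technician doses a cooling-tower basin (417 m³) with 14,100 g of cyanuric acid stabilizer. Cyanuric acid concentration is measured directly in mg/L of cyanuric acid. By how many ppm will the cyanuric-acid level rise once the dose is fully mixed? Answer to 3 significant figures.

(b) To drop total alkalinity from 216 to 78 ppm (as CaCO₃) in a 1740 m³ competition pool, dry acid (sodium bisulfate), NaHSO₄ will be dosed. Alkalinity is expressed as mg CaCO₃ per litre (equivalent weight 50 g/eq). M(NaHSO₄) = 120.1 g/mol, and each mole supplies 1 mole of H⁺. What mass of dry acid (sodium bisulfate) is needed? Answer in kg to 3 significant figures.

(a) 33.8 ppm; (b) 577 kg

(a) Volume: 417 m³ = 417,000 L.
(a) Rise: 14,100 g / 417,000 L × 1000 = 33.81 mg/L.

(b) Volume: 1740 m³ = 1,740,000 L.
(b) Alkalinity to neutralize: (216 − 78) = 138 mg/L as CaCO₃ × 1,740,000 L = 240,100 g as CaCO₃.
(b) Equivalents of H⁺ required: 240,100 ÷ 50 g/eq = 4802 eq = 4802 mol NaHSO₄.
(b) Mass of NaHSO₄: 4802 × 120.1 = 576,800 g.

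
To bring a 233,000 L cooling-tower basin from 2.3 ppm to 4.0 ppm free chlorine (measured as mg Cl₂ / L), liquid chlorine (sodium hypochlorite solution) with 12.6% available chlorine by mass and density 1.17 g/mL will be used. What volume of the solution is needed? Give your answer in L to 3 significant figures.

Chlorine deficit: 4.0 − 2.3 = 1.7 ppm = 1.7 mg/L as Cl₂.
Cl₂ equivalent needed: 1.7 mg/L × 233,000 L = 396,100 mg = 396.1 g.
Product at 12.6% available chlorine: 396.1 / 0.126 = 3144 g.
Volume at density 1.17 g/mL: 3144 g ÷ 1.17 g/mL = 2687 mL.

2.69 L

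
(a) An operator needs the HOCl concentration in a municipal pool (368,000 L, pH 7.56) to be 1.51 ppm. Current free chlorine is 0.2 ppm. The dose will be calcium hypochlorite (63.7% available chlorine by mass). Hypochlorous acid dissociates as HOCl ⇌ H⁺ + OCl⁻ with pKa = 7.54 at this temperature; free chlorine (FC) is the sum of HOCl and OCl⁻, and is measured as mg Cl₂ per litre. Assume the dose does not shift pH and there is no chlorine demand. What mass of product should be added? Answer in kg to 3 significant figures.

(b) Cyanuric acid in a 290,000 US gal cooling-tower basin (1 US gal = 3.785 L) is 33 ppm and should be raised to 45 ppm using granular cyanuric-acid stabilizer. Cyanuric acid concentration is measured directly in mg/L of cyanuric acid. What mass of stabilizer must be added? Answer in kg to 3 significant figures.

(a) 1.67 kg; (b) 13.2 kg

(a) [OCl⁻]/[HOCl] = 10^(pH − pKa) = 10^(7.56 − 7.54) = 1.047; fraction as HOCl = 1/(1 + 1.047) = 0.4885.
(a) Free chlorine required for 1.51 ppm HOCl: 1.51 / 0.4885 = 3.091 ppm.
(a) FC to add: 3.091 − 0.2 = 2.891 mg/L as Cl₂.
(a) Cl₂ equivalent: 2.891 mg/L × 368,000 L = 1064 g.
(a) Product at 63.7% available Cl: 1064 / 0.637 = 1670 g.

(b) Volume: 290,000 US gal × 3.785 L/gal = 1,097,650 L.
(b) CYA to add: (45 − 33) = 12 mg/L × 1,097,650 L = 13,170 g cyanuric acid.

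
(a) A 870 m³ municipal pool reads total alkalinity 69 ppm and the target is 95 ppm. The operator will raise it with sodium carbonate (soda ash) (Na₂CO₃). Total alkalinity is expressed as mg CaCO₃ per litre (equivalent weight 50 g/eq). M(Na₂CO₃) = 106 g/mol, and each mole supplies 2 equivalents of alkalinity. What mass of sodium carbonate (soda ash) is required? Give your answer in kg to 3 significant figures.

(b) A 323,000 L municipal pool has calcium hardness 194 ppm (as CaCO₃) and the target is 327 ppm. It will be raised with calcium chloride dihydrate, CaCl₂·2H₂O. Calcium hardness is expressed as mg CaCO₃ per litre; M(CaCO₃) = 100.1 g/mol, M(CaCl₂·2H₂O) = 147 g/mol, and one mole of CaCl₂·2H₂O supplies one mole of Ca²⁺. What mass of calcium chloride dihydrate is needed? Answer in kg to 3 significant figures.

(a) 24.0 kg; (b) 63.1 kg

(a) Volume: 870 m³ = 870,000 L.
(a) Alkalinity to add: (95 − 69) = 26 mg/L as CaCO₃ × 870,000 L = 22,620 g as CaCO₃.
(a) Equivalents: 22,620 g ÷ 50 g/eq = 452.4 eq.
(a) Each mole of Na₂CO₃ supplies 2 eq, so 452.4 / 2 = 226.2 mol.
(a) Mass: 226.2 mol × 106 g/mol = 23,980 g.

(b) Hardness to add: (327 − 194) = 133 mg/L as CaCO₃ × 323,000 L = 42,960 g as CaCO₃.
(b) Moles of Ca²⁺ (1 mol Ca²⁺ ≡ 1 mol CaCO₃): 42,960 / 100.1 g/mol = 429.2 mol.
(b) Mass of CaCl₂·2H₂O: 429.2 × 147 = 63,090 g.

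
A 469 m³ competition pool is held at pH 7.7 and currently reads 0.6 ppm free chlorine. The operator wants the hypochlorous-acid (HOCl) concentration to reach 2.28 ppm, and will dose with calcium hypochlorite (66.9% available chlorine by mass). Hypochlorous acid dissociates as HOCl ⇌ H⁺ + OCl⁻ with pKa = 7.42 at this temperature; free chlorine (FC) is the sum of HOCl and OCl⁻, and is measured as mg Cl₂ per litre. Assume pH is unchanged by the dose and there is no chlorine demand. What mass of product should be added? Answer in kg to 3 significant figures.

4.22 kg

Volume: 469 m³ = 469,000 L.
[OCl⁻]/[HOCl] = 10^(pH − pKa) = 10^(7.7 − 7.42) = 1.905; fraction as HOCl = 1/(1 + 1.905) = 0.3442.
Free chlorine required for 2.28 ppm HOCl: 2.28 / 0.3442 = 6.624 ppm.
FC to add: 6.624 − 0.6 = 6.024 mg/L as Cl₂.
Cl₂ equivalent: 6.024 mg/L × 469,000 L = 2825 g.
Product at 66.9% available Cl: 2825 / 0.669 = 4223 g.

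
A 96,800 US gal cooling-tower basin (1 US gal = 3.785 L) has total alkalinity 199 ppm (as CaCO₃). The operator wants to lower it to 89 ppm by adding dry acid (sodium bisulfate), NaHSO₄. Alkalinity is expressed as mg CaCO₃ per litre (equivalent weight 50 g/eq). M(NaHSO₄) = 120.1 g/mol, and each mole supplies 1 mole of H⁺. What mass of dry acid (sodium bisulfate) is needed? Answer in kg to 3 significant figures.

96.8 kg

Volume: 96,800 US gal × 3.785 L/gal = 366,388 L.
Alkalinity to neutralize: (199 − 89) = 110 mg/L as CaCO₃ × 366,388 L = 40,300 g as CaCO₃.
Equivalents of H⁺ required: 40,300 ÷ 50 g/eq = 806.1 eq = 806.1 mol NaHSO₄.
Mass of NaHSO₄: 806.1 × 120.1 = 96,810 g.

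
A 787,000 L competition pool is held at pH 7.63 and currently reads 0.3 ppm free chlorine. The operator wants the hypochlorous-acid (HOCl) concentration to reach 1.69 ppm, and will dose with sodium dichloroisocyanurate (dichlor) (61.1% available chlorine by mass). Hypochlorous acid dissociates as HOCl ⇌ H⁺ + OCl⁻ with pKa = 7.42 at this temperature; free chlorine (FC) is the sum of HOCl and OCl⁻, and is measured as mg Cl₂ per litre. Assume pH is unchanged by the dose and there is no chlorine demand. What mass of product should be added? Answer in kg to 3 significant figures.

5.32 kg

[OCl⁻]/[HOCl] = 10^(pH − pKa) = 10^(7.63 − 7.42) = 1.622; fraction as HOCl = 1/(1 + 1.622) = 0.3814.
Free chlorine required for 1.69 ppm HOCl: 1.69 / 0.3814 = 4.431 ppm.
FC to add: 4.431 − 0.3 = 4.131 mg/L as Cl₂.
Cl₂ equivalent: 4.131 mg/L × 787,000 L = 3251 g.
Product at 61.1% available Cl: 3251 / 0.611 = 5321 g.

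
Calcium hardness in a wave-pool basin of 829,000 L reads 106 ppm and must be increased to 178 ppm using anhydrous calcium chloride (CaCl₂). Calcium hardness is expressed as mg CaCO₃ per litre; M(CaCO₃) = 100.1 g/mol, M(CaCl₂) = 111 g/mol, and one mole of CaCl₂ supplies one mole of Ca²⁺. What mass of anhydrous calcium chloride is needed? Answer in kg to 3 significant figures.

66.2 kg

Hardness to add: (178 − 106) = 72 mg/L as CaCO₃ × 829,000 L = 59,690 g as CaCO₃.
Moles of Ca²⁺ (1 mol Ca²⁺ ≡ 1 mol CaCO₃): 59,690 / 100.1 g/mol = 596.3 mol.
Mass of CaCl₂: 596.3 × 111 = 66,190 g.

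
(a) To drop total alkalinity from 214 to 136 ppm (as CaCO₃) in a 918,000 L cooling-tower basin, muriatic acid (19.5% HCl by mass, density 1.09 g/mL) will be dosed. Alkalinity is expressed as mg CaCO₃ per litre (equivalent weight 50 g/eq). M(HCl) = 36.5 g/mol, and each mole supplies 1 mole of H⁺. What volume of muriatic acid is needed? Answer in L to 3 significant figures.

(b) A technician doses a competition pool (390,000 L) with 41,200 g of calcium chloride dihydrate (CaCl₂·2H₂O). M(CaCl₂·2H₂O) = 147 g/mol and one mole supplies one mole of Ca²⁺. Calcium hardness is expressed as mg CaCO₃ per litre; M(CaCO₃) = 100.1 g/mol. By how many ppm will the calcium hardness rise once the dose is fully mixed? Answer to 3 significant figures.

(a) 246 L; (b) 71.9 ppm

(a) Alkalinity to neutralize: (214 − 136) = 78 mg/L as CaCO₃ × 918,000 L = 71,600 g as CaCO₃.
(a) Equivalents of H⁺ required: 71,600 ÷ 50 g/eq = 1432 eq = 1432 mol HCl.
(a) Mass of HCl: 1432 × 36.5 = 52,270 g.
(a) Mass of 19.5% solution: 52,270 / 0.195 = 268,100 g.
(a) Volume: 268,100 g ÷ 1.09 g/mL = 245,900 mL.

(b) Moles of Ca²⁺: 41,200 g ÷ 147 g/mol = 280.3 mol.
(b) As CaCO₃: 280.3 mol × 100.1 g/mol = 28,060 g.
(b) Rise: 28,060 g / 390,000 L × 1000 = 71.94 mg/L.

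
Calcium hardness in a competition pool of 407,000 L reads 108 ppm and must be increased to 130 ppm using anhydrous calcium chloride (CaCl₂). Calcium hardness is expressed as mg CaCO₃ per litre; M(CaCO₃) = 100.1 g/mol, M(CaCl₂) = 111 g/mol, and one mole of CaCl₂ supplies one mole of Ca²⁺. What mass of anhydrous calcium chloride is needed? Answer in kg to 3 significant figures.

Hardness to add: (130 − 108) = 22 mg/L as CaCO₃ × 407,000 L = 8954 g as CaCO₃.
Moles of Ca²⁺ (1 mol Ca²⁺ ≡ 1 mol CaCO₃): 8954 / 100.1 g/mol = 89.45 mol.
Mass of CaCl₂: 89.45 × 111 = 9929 g.

9.93 kg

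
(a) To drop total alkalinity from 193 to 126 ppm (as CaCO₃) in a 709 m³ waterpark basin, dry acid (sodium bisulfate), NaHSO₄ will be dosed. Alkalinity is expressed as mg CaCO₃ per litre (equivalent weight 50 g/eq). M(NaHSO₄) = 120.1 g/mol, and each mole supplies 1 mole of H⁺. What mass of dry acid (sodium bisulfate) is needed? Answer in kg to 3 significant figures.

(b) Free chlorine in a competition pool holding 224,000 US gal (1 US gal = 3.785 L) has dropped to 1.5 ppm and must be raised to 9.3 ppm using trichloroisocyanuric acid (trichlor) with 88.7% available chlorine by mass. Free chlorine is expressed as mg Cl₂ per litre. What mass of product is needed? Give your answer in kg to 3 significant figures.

(a) Volume: 709 m³ = 709,000 L.
(a) Alkalinity to neutralize: (193 − 126) = 67 mg/L as CaCO₃ × 709,000 L = 47,500 g as CaCO₃.
(a) Equivalents of H⁺ required: 47,500 ÷ 50 g/eq = 950.1 eq = 950.1 mol NaHSO₄.
(a) Mass of NaHSO₄: 950.1 × 120.1 = 114,100 g.

(b) Volume: 224,000 US gal × 3.785 L/gal = 847,840 L.
(b) Chlorine deficit: 9.3 − 1.5 = 7.8 ppm = 7.8 mg/L as Cl₂.
(b) Cl₂ equivalent needed: 7.8 mg/L × 847,840 L = 6,613,000 mg = 6613 g.
(b) Product at 88.7% available chlorine: 6613 / 0.887 = 7456 g.

(a) 114 kg; (b) 7.46 kg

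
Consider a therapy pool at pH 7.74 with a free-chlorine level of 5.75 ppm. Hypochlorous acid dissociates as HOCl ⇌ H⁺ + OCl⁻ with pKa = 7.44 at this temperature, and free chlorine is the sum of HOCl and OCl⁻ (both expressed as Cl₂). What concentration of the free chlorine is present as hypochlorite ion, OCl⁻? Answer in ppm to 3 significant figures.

[OCl⁻]/[HOCl] = 10^(pH − pKa) = 10^(7.74 − 7.44) = 10^0.30 = 1.995.
Fraction as HOCl = 1 / (1 + 1.995) = 0.3339.
OCl⁻ = (1 − 0.3339) × 5.75 ppm = 3.83 ppm.

3.83 ppm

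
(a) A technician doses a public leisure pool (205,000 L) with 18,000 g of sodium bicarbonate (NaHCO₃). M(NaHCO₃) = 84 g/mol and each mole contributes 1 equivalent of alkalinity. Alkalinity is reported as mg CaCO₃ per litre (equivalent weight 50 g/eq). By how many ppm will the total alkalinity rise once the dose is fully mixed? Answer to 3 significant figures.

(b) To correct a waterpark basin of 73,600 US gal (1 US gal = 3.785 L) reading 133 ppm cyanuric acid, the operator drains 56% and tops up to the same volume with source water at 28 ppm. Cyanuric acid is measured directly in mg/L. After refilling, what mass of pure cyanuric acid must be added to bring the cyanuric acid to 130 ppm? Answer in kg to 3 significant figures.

(a) Moles of NaHCO₃: 18,000 g ÷ 84 g/mol = 214.3 mol → 214.3 eq of alkalinity.
(a) As CaCO₃: 214.3 eq × 50 g/eq = 10,710 g.
(a) Rise: 10,710 g / 205,000 L × 1000 = 52.26 mg/L.

(b) Volume: 73,600 US gal × 3.785 L/gal = 278,576 L.
(b) After draining 56% and refilling: 133 × 0.44 + 28 × 0.56 = 74.2 ppm.
(b) Deficit to target: 130 − 74.2 = 55.8 mg/L.
(b) Mass: 55.8 mg/L × 278,576 L = 15,540 g cyanuric acid.

(a) 52.3 ppm; (b) 15.5 kg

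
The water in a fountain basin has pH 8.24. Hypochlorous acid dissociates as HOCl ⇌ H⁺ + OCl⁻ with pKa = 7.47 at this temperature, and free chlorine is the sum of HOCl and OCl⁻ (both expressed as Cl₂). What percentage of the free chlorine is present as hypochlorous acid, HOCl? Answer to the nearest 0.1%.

[OCl⁻]/[HOCl] = 10^(pH − pKa) = 10^(8.24 − 7.47) = 10^0.77 = 5.888.
Fraction as HOCl = 1 / (1 + 5.888) = 0.1452.

14.5%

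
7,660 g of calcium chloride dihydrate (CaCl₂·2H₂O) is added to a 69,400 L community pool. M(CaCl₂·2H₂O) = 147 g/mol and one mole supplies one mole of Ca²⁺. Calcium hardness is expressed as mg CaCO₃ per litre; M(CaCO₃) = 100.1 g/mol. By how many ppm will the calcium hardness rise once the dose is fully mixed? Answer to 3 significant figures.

Moles of Ca²⁺: 7,660 g ÷ 147 g/mol = 52.11 mol.
As CaCO₃: 52.11 mol × 100.1 g/mol = 5216 g.
Rise: 5216 g / 69,400 L × 1000 = 75.16 mg/L.

75.2 ppm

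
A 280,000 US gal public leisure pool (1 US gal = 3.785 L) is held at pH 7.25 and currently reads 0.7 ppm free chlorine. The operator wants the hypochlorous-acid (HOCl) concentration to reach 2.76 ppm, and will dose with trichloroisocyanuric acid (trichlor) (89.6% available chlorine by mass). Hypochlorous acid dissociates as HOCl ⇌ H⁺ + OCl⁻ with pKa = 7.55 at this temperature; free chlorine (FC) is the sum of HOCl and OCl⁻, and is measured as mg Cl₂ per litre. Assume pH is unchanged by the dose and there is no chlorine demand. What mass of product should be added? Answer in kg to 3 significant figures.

4.07 kg

Volume: 280,000 US gal × 3.785 L/gal = 1,059,800 L.
[OCl⁻]/[HOCl] = 10^(pH − pKa) = 10^(7.25 − 7.55) = 0.5012; fraction as HOCl = 1/(1 + 0.5012) = 0.6661.
Free chlorine required for 2.76 ppm HOCl: 2.76 / 0.6661 = 4.143 ppm.
FC to add: 4.143 − 0.7 = 3.443 mg/L as Cl₂.
Cl₂ equivalent: 3.443 mg/L × 1,059,800 L = 3649 g.
Product at 89.6% available Cl: 3649 / 0.896 = 4073 g.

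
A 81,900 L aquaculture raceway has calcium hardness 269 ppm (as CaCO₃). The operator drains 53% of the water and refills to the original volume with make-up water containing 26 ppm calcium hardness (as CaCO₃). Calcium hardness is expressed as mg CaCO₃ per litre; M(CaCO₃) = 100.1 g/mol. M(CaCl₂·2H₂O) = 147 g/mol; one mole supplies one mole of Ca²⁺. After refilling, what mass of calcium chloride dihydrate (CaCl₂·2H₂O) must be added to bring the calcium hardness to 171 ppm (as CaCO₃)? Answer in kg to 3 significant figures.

After draining 53% and refilling: 269 × 0.47 + 26 × 0.53 = 140.21 ppm.
Deficit to target: 171 − 140.21 = 30.79 mg/L.
As CaCO₃: 30.79 mg/L × 81,900 L = 2522 g; ÷ 100.1 = 25.19 mol Ca²⁺.
Mass: 25.19 × 147 = 3703 g.

3.70 kg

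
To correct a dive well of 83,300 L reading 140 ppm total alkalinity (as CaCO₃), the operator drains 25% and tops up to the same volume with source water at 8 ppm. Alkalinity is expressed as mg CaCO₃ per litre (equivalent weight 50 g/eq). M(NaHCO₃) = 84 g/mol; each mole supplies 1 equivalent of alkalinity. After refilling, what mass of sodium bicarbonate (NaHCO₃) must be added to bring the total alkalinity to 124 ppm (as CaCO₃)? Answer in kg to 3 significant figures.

2.38 kg

After draining 25% and refilling: 140 × 0.75 + 8 × 0.25 = 107 ppm.
Deficit to target: 124 − 107 = 17 mg/L.
As CaCO₃: 17 mg/L × 83,300 L = 1416 g; ÷ 50 g/eq ÷ 1 = 28.32 mol NaHCO₃.
Mass: 28.32 × 84 = 2379 g.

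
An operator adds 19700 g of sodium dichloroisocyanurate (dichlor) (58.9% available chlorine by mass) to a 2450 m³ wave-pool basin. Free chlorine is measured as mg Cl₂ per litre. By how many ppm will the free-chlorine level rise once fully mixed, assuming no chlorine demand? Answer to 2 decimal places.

Volume: 2450 m³ = 2,450,000 L.
Available chlorine delivered: 19,700 g × 0.589 = 11,600 g as Cl₂.
Concentration rise: 11,600 g / 2,450,000 L = 4.736 mg/L = 4.74 ppm.

4.74 ppm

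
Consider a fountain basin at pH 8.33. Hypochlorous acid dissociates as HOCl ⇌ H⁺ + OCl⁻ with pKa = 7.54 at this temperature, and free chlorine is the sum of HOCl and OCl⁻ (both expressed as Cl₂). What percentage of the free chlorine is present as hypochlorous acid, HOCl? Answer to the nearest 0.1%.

[OCl⁻]/[HOCl] = 10^(pH − pKa) = 10^(8.33 − 7.54) = 10^0.79 = 6.166.
Fraction as HOCl = 1 / (1 + 6.166) = 0.1395.

14.0%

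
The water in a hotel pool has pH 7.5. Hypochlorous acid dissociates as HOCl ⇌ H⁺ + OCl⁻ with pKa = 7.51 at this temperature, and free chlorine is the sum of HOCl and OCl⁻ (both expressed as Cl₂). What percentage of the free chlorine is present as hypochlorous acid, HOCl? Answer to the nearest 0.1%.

[OCl⁻]/[HOCl] = 10^(pH − pKa) = 10^(7.5 − 7.51) = 10^-0.01 = 0.9772.
Fraction as HOCl = 1 / (1 + 0.9772) = 0.5058.

50.6%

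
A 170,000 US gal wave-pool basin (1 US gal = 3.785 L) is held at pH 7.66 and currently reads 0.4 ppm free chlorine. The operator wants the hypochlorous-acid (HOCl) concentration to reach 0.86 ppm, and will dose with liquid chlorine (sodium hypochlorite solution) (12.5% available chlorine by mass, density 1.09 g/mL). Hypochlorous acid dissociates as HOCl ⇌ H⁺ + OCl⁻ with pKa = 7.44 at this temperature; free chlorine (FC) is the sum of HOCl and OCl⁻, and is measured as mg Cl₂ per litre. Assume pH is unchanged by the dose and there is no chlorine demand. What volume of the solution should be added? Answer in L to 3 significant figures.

Volume: 170,000 US gal × 3.785 L/gal = 643,450 L.
[OCl⁻]/[HOCl] = 10^(pH − pKa) = 10^(7.66 − 7.44) = 1.66; fraction as HOCl = 1/(1 + 1.66) = 0.376.
Free chlorine required for 0.86 ppm HOCl: 0.86 / 0.376 = 2.287 ppm.
FC to add: 2.287 − 0.4 = 1.887 mg/L as Cl₂.
Cl₂ equivalent: 1.887 mg/L × 643,450 L = 1214 g.
Product at 12.5% available Cl: 1214 / 0.125 = 9715 g.
Volume: 9715 g ÷ 1.09 g/mL = 8913 mL.

8.91 L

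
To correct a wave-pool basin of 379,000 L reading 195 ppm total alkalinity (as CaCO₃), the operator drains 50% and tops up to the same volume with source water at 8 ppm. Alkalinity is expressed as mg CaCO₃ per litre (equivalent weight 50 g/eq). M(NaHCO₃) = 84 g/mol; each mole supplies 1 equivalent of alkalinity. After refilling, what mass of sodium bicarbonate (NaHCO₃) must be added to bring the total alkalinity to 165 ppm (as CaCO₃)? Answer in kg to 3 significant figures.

After draining 50% and refilling: 195 × 0.50 + 8 × 0.50 = 101.5 ppm.
Deficit to target: 165 − 101.5 = 63.5 mg/L.
As CaCO₃: 63.5 mg/L × 379,000 L = 24,070 g; ÷ 50 g/eq ÷ 1 = 481.3 mol NaHCO₃.
Mass: 481.3 × 84 = 40,430 g.

40.4 kg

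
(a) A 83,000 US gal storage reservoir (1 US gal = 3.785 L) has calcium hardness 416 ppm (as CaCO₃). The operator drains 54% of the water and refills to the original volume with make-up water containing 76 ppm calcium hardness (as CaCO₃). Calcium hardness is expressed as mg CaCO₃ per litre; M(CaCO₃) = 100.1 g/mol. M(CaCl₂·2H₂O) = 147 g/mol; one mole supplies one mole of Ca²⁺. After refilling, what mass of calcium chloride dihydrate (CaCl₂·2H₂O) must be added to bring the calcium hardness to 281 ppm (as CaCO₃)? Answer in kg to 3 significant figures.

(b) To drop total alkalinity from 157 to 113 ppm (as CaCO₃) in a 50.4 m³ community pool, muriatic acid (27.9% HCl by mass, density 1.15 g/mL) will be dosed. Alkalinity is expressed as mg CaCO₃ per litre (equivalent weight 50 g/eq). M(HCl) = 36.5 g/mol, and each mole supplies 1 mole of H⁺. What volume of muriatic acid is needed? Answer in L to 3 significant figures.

(a) Volume: 83,000 US gal × 3.785 L/gal = 314,155 L.
(a) After draining 54% and refilling: 416 × 0.46 + 76 × 0.54 = 232.4 ppm.
(a) Deficit to target: 281 − 232.4 = 48.6 mg/L.
(a) As CaCO₃: 48.6 mg/L × 314,155 L = 15,270 g; ÷ 100.1 = 152.5 mol Ca²⁺.
(a) Mass: 152.5 × 147 = 22,420 g.

(b) Volume: 50.4 m³ = 50,400 L.
(b) Alkalinity to neutralize: (157 − 113) = 44 mg/L as CaCO₃ × 50,400 L = 2218 g as CaCO₃.
(b) Equivalents of H⁺ required: 2218 ÷ 50 g/eq = 44.35 eq = 44.35 mol HCl.
(b) Mass of HCl: 44.35 × 36.5 = 1619 g.
(b) Mass of 27.9% solution: 1619 / 0.279 = 5802 g.
(b) Volume: 5802 g ÷ 1.15 g/mL = 5045 mL.

(a) 22.4 kg; (b) 5.05 L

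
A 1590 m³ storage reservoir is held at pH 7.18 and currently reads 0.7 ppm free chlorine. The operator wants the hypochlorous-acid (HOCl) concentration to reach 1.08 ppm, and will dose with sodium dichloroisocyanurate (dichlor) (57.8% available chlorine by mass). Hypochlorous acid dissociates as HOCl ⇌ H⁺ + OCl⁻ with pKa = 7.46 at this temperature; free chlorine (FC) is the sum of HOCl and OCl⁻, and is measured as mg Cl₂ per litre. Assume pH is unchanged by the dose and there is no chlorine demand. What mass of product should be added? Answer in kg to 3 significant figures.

2.60 kg

Volume: 1590 m³ = 1,590,000 L.
[OCl⁻]/[HOCl] = 10^(pH − pKa) = 10^(7.18 − 7.46) = 0.5248; fraction as HOCl = 1/(1 + 0.5248) = 0.6558.
Free chlorine required for 1.08 ppm HOCl: 1.08 / 0.6558 = 1.647 ppm.
FC to add: 1.647 − 0.7 = 0.9468 mg/L as Cl₂.
Cl₂ equivalent: 0.9468 mg/L × 1,590,000 L = 1505 g.
Product at 57.8% available Cl: 1505 / 0.578 = 2604 g.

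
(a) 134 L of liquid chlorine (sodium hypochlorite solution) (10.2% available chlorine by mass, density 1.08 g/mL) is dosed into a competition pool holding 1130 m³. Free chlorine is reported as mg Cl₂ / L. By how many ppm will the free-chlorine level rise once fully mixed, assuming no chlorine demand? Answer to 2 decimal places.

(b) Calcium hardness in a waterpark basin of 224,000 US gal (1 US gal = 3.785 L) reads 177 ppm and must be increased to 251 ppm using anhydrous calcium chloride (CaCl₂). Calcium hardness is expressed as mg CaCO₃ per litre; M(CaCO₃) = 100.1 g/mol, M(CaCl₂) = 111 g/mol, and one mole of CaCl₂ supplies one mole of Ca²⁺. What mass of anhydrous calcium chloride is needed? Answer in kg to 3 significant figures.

(a) Volume: 1130 m³ = 1,130,000 L.
(a) Mass of solution: 134 L × 1000 mL/L × 1.08 g/mL = 144,700 g.
(a) Available chlorine delivered: 144,700 g × 0.102 = 14,760 g as Cl₂.
(a) Concentration rise: 14,760 g / 1,130,000 L = 13.06 mg/L = 13.06 ppm.

(b) Volume: 224,000 US gal × 3.785 L/gal = 847,840 L.
(b) Hardness to add: (251 − 177) = 74 mg/L as CaCO₃ × 847,840 L = 62,740 g as CaCO₃.
(b) Moles of Ca²⁺ (1 mol Ca²⁺ ≡ 1 mol CaCO₃): 62,740 / 100.1 g/mol = 626.8 mol.
(b) Mass of CaCl₂: 626.8 × 111 = 69,570 g.

(a) 13.06 ppm; (b) 69.6 kg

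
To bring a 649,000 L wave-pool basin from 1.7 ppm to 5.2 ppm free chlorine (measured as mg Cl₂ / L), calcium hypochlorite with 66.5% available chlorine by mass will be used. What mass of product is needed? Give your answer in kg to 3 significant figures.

Chlorine deficit: 5.2 − 1.7 = 3.5 ppm = 3.5 mg/L as Cl₂.
Cl₂ equivalent needed: 3.5 mg/L × 649,000 L = 2,272,000 mg = 2272 g.
Product at 66.5% available chlorine: 2272 / 0.665 = 3416 g.

3.42 kg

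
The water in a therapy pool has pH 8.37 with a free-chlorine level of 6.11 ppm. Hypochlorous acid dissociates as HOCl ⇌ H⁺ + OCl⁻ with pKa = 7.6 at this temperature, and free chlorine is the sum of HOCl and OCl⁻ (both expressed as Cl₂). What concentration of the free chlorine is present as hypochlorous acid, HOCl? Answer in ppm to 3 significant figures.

0.887 ppm

[OCl⁻]/[HOCl] = 10^(pH − pKa) = 10^(8.37 − 7.6) = 10^0.77 = 5.888.
Fraction as HOCl = 1 / (1 + 5.888) = 0.1452.
HOCl = 0.1452 × 6.11 ppm = 0.887 ppm.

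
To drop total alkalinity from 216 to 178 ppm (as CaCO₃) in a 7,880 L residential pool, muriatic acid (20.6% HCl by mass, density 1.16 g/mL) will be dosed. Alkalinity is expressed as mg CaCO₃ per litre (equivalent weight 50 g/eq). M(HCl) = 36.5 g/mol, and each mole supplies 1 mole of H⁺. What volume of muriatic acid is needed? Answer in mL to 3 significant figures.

Alkalinity to neutralize: (216 − 178) = 38 mg/L as CaCO₃ × 7,880 L = 299.4 g as CaCO₃.
Equivalents of H⁺ required: 299.4 ÷ 50 g/eq = 5.989 eq = 5.989 mol HCl.
Mass of HCl: 5.989 × 36.5 = 218.6 g.
Mass of 20.6% solution: 218.6 / 0.206 = 1061 g.
Volume: 1061 g ÷ 1.16 g/mL = 914.8 mL.

915 mL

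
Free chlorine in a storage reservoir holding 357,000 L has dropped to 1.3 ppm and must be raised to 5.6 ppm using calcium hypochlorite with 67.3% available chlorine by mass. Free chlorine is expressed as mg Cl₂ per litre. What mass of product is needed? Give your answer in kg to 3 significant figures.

2.28 kg

Chlorine deficit: 5.6 − 1.3 = 4.3 ppm = 4.3 mg/L as Cl₂.
Cl₂ equivalent needed: 4.3 mg/L × 357,000 L = 1,535,000 mg = 1535 g.
Product at 67.3% available chlorine: 1535 / 0.673 = 2281 g.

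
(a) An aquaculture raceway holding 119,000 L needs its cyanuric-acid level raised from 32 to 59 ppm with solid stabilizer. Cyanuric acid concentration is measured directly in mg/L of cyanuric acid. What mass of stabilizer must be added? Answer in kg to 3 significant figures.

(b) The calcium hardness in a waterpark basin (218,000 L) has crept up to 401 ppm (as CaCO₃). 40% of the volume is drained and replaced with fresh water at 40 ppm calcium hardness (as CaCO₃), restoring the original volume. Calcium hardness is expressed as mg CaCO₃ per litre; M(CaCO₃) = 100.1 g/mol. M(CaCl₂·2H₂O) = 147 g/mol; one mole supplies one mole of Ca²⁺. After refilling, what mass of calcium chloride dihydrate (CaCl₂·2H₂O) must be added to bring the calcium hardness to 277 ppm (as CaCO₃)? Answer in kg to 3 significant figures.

(a) CYA to add: (59 − 32) = 27 mg/L × 119,000 L = 3213 g cyanuric acid.

(b) After draining 40% and refilling: 401 × 0.60 + 40 × 0.40 = 256.6 ppm.
(b) Deficit to target: 277 − 256.6 = 20.4 mg/L.
(b) As CaCO₃: 20.4 mg/L × 218,000 L = 4447 g; ÷ 100.1 = 44.43 mol Ca²⁺.
(b) Mass: 44.43 × 147 = 6531 g.

(a) 3.21 kg; (b) 6.53 kg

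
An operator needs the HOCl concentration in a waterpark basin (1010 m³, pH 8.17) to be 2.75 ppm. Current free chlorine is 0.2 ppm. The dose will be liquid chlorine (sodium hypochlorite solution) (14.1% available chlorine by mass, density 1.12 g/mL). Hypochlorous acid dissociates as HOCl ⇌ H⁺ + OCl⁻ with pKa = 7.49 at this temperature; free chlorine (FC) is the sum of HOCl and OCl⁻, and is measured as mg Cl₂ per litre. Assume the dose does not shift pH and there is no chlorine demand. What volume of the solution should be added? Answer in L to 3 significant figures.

Volume: 1010 m³ = 1,010,000 L.
[OCl⁻]/[HOCl] = 10^(pH − pKa) = 10^(8.17 − 7.49) = 4.786; fraction as HOCl = 1/(1 + 4.786) = 0.1728.
Free chlorine required for 2.75 ppm HOCl: 2.75 / 0.1728 = 15.91 ppm.
FC to add: 15.91 − 0.2 = 15.71 mg/L as Cl₂.
Cl₂ equivalent: 15.71 mg/L × 1,010,000 L = 15,870 g.
Product at 14.1% available Cl: 15,870 / 0.141 = 112,500 g.
Volume: 112,500 g ÷ 1.12 g/mL = 100,500 mL.

100 L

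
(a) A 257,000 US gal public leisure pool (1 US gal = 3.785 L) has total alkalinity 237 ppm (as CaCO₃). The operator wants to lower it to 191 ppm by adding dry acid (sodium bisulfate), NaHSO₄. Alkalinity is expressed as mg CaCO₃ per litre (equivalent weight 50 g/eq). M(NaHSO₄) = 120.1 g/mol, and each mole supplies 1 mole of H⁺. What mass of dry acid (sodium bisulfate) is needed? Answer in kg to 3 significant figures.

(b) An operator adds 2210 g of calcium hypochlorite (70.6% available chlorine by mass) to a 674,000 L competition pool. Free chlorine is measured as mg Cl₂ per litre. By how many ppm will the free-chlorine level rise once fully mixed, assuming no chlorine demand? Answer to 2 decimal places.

(a) 107 kg; (b) 2.31 ppm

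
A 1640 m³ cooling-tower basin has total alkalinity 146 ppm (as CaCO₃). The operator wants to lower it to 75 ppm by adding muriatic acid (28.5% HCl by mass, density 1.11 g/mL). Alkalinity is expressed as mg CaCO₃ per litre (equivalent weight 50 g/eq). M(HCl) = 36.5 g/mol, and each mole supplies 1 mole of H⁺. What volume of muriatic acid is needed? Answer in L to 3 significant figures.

Volume: 1640 m³ = 1,640,000 L.
Alkalinity to neutralize: (146 − 75) = 71 mg/L as CaCO₃ × 1,640,000 L = 116,400 g as CaCO₃.
Equivalents of H⁺ required: 116,400 ÷ 50 g/eq = 2329 eq = 2329 mol HCl.
Mass of HCl: 2329 × 36.5 = 85,000 g.
Mass of 28.5% solution: 85,000 / 0.285 = 298,200 g.
Volume: 298,200 g ÷ 1.11 g/mL = 268,700 mL.

269 L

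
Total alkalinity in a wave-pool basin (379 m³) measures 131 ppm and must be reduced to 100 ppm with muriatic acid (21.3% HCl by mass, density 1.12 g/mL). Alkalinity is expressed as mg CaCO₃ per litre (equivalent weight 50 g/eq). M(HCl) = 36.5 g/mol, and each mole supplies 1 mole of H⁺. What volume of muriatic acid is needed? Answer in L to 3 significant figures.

36.0 L

Volume: 379 m³ = 379,000 L.
Alkalinity to neutralize: (131 − 100) = 31 mg/L as CaCO₃ × 379,000 L = 11,750 g as CaCO₃.
Equivalents of H⁺ required: 11,750 ÷ 50 g/eq = 235 eq = 235 mol HCl.
Mass of HCl: 235 × 36.5 = 8577 g.
Mass of 21.3% solution: 8577 / 0.213 = 40,270 g.
Volume: 40,270 g ÷ 1.12 g/mL = 35,950 mL.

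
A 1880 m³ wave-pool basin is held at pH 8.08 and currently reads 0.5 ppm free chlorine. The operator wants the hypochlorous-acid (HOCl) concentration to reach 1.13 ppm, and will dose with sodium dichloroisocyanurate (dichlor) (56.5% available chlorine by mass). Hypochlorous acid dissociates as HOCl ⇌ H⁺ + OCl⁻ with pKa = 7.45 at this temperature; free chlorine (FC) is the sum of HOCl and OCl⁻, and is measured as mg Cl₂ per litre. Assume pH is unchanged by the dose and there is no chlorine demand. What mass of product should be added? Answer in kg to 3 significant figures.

Volume: 1880 m³ = 1,880,000 L.
[OCl⁻]/[HOCl] = 10^(pH − pKa) = 10^(8.08 − 7.45) = 4.266; fraction as HOCl = 1/(1 + 4.266) = 0.1899.
Free chlorine required for 1.13 ppm HOCl: 1.13 / 0.1899 = 5.95 ppm.
FC to add: 5.95 − 0.5 = 5.45 mg/L as Cl₂.
Cl₂ equivalent: 5.45 mg/L × 1,880,000 L = 10,250 g.
Product at 56.5% available Cl: 10,250 / 0.565 = 18,140 g.

18.1 kg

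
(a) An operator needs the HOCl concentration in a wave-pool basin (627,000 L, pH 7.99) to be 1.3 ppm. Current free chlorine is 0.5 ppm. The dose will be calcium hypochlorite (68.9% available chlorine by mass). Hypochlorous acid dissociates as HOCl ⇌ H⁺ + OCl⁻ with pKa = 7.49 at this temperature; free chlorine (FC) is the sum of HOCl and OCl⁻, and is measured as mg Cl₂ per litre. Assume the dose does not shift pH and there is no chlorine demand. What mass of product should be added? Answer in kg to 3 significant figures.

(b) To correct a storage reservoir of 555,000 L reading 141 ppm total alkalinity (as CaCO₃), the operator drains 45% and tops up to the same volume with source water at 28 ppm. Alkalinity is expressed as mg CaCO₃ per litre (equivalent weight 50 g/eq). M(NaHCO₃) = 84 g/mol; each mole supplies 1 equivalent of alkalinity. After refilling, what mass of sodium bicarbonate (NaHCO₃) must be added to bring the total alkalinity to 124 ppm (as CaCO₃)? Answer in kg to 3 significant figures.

(a) [OCl⁻]/[HOCl] = 10^(pH − pKa) = 10^(7.99 − 7.49) = 3.162; fraction as HOCl = 1/(1 + 3.162) = 0.2403.
(a) Free chlorine required for 1.3 ppm HOCl: 1.3 / 0.2403 = 5.411 ppm.
(a) FC to add: 5.411 − 0.5 = 4.911 mg/L as Cl₂.
(a) Cl₂ equivalent: 4.911 mg/L × 627,000 L = 3079 g.
(a) Product at 68.9% available Cl: 3079 / 0.689 = 4469 g.

(b) After draining 45% and refilling: 141 × 0.55 + 28 × 0.45 = 90.15 ppm.
(b) Deficit to target: 124 − 90.15 = 33.85 mg/L.
(b) As CaCO₃: 33.85 mg/L × 555,000 L = 18,790 g; ÷ 50 g/eq ÷ 1 = 375.7 mol NaHCO₃.
(b) Mass: 375.7 × 84 = 31,560 g.

(a) 4.47 kg; (b) 31.6 kg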